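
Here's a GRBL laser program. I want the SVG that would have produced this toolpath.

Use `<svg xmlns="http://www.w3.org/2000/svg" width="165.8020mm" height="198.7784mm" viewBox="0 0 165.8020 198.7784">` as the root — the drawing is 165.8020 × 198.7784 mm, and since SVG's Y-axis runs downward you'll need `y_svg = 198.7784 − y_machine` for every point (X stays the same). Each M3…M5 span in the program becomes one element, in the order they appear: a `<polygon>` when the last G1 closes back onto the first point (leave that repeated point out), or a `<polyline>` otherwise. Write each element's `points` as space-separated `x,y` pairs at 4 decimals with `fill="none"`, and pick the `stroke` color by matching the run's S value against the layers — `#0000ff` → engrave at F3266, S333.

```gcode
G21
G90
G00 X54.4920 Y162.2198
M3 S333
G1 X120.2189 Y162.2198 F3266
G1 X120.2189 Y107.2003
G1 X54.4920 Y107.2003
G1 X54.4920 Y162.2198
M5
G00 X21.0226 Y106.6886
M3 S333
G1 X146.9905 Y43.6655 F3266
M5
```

<svg xmlns="http://www.w3.org/2000/svg" width="165.8020mm" height="198.7784mm" viewBox="0 0 165.8020 198.7784">
  <polygon points="54.4920,36.5586 120.2189,36.5586 120.2189,91.5781 54.4920,91.5781" fill="none" stroke="#0000ff"/>
  <polyline points="21.0226,92.0898 146.9905,155.1129" fill="none" stroke="#0000ff"/>
</svg>

y_svg = 198.7784 − y_m. Every run uses S333, so all elements get stroke `#0000ff` (engrave).

[1] closed run; points: 54.4920,36.5586 120.2189,36.5586 120.2189,91.5781 54.4920,91.5781

[2] open run; points: 21.0226,92.0898 146.9905,155.1129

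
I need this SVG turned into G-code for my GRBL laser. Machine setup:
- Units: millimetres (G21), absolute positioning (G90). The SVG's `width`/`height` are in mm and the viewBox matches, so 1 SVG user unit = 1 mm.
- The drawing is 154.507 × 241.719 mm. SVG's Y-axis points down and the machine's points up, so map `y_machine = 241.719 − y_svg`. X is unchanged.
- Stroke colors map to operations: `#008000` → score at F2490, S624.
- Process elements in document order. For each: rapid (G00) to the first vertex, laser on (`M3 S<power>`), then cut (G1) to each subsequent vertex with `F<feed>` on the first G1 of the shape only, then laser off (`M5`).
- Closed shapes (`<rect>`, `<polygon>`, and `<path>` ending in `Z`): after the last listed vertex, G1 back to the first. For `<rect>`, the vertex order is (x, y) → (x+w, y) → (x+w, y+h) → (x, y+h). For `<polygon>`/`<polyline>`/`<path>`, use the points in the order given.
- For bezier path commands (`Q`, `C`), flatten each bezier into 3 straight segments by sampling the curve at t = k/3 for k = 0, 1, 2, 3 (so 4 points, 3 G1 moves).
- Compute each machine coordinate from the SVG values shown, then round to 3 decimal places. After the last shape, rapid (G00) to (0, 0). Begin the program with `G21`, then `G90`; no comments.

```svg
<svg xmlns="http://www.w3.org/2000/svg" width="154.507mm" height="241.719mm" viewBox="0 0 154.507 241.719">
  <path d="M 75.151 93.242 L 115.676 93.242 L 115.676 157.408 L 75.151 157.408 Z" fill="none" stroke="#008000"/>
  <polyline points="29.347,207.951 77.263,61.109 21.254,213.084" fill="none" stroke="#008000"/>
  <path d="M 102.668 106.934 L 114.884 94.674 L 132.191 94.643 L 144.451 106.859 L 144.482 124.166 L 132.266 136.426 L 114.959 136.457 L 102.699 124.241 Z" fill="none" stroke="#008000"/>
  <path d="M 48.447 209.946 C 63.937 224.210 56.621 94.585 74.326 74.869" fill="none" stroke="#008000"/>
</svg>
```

1 u = 1 mm; y_m = 241.719 − y.

[1] `<path>` rectangle, #008000→score S624 F2490: (75.151,148.477) → (115.676,148.477) → (115.676,84.311) → (75.151,84.311) → (75.151,148.477) (closed)

[2] `<polyline>` open polyline, #008000→score S624 F2490: (29.347,33.768) → (77.263,180.610) → (21.254,28.635)

[3] `<path>` regular polygon, #008000→score S624 F2490: (102.668,134.785) → (114.884,147.045) → (132.191,147.076) → (144.451,134.860) → (144.482,117.553) → (132.266,105.293) → (114.959,105.262) → (102.699,117.478) → (102.668,134.785) (closed)

[4] `<path>` cubic bezier, #008000→score S624 F2490: (48.447,31.773) → (58.106,56.072) → (63.190,119.898) → (74.326,166.850)

G21
G90
G00 X75.151 Y148.477
M3 S624
G1 X115.676 Y148.477 F2490
G1 X115.676 Y84.311
G1 X75.151 Y84.311
G1 X75.151 Y148.477
M5
G00 X29.347 Y33.768
M3 S624
G1 X77.263 Y180.610 F2490
G1 X21.254 Y28.635
M5
G00 X102.668 Y134.785
M3 S624
G1 X114.884 Y147.045 F2490
G1 X132.191 Y147.076
G1 X144.451 Y134.860
G1 X144.482 Y117.553
G1 X132.266 Y105.293
G1 X114.959 Y105.262
G1 X102.699 Y117.478
G1 X102.668 Y134.785
M5
G00 X48.447 Y31.773
M3 S624
G1 X58.106 Y56.072 F2490
G1 X63.190 Y119.898
G1 X74.326 Y166.850
M5
G00 X0.000 Y0.000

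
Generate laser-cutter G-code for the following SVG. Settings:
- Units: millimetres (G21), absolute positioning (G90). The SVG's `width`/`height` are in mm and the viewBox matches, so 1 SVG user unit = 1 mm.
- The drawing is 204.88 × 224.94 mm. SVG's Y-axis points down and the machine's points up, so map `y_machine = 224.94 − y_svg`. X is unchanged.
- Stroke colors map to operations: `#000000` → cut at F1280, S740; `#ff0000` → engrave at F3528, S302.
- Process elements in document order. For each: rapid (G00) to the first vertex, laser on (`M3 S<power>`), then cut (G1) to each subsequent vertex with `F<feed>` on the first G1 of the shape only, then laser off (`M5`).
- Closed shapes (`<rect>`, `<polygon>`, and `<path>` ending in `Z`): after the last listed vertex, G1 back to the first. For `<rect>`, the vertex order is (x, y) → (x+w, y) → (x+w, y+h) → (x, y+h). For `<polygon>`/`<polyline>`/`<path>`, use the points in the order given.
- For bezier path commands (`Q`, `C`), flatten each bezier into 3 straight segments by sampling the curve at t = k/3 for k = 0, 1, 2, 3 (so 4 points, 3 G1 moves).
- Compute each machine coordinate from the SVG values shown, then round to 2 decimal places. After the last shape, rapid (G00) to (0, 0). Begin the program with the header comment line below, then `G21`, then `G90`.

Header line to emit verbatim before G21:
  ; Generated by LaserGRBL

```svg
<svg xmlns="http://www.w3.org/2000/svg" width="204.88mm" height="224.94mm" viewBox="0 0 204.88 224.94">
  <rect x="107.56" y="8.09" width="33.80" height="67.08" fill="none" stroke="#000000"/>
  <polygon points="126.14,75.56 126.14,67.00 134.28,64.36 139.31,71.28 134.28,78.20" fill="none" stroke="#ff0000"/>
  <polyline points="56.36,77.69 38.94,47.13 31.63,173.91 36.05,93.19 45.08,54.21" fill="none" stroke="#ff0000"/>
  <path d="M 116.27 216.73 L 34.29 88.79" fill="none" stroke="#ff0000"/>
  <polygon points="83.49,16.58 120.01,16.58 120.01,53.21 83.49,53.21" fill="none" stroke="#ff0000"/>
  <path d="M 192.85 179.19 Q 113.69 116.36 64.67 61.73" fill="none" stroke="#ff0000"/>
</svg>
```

Since the viewBox matches the mm dimensions, user units are millimetres directly. The only transform is the Y-flip y_m = 224.94 − y_svg.

Shape 1 is a rectangle drawn with `<rect>`. Its stroke #000000 means cut at S740, F1280. After flipping Y the toolpath is (107.56,216.85) → (141.36,216.85) → (141.36,149.77) → (107.56,149.77) → (107.56,216.85), returning to the start.

Shape 2 is a regular polygon drawn with `<polygon>`. Its stroke #ff0000 means engrave at S302, F3528. After flipping Y the toolpath is (126.14,149.38) → (126.14,157.94) → (134.28,160.58) → (139.31,153.66) → (134.28,146.74) → (126.14,149.38), returning to the start.

Shape 3 is a open polyline drawn with `<polyline>`. Its stroke #ff0000 means engrave at S302, F3528. After flipping Y the toolpath is (56.36,147.25) → (38.94,177.81) → (31.63,51.03) → (36.05,131.75) → (45.08,170.73).

Shape 4 is a line segment drawn with `<path>`. Its stroke #ff0000 means engrave at S302, F3528. After flipping Y the toolpath is (116.27,8.21) → (34.29,136.15).

Shape 5 is a rectangle drawn with `<polygon>`. Its stroke #ff0000 means engrave at S302, F3528. After flipping Y the toolpath is (83.49,208.36) → (120.01,208.36) → (120.01,171.73) → (83.49,171.73) → (83.49,208.36), returning to the start.

Shape 6 is a quadratic bezier drawn with `<path>`. Its stroke #ff0000 means engrave at S302, F3528. After flipping Y the toolpath is (192.85,45.75) → (143.43,86.73) → (100.70,125.88) → (64.67,163.21).

; Generated by LaserGRBL
G21
G90
G00 X107.56 Y216.85
M3 S740
G1 X141.36 Y216.85 F1280
G1 X141.36 Y149.77
G1 X107.56 Y149.77
G1 X107.56 Y216.85
M5
G00 X126.14 Y149.38
M3 S302
G1 X126.14 Y157.94 F3528
G1 X134.28 Y160.58
G1 X139.31 Y153.66
G1 X134.28 Y146.74
G1 X126.14 Y149.38
M5
G00 X56.36 Y147.25
M3 S302
G1 X38.94 Y177.81 F3528
G1 X31.63 Y51.03
G1 X36.05 Y131.75
G1 X45.08 Y170.73
M5
G00 X116.27 Y8.21
M3 S302
G1 X34.29 Y136.15 F3528
M5
G00 X83.49 Y208.36
M3 S302
G1 X120.01 Y208.36 F3528
G1 X120.01 Y171.73
G1 X83.49 Y171.73
G1 X83.49 Y208.36
M5
G00 X192.85 Y45.75
M3 S302
G1 X143.43 Y86.73 F3528
G1 X100.70 Y125.88
G1 X64.67 Y163.21
M5
G00 X0.00 Y0.00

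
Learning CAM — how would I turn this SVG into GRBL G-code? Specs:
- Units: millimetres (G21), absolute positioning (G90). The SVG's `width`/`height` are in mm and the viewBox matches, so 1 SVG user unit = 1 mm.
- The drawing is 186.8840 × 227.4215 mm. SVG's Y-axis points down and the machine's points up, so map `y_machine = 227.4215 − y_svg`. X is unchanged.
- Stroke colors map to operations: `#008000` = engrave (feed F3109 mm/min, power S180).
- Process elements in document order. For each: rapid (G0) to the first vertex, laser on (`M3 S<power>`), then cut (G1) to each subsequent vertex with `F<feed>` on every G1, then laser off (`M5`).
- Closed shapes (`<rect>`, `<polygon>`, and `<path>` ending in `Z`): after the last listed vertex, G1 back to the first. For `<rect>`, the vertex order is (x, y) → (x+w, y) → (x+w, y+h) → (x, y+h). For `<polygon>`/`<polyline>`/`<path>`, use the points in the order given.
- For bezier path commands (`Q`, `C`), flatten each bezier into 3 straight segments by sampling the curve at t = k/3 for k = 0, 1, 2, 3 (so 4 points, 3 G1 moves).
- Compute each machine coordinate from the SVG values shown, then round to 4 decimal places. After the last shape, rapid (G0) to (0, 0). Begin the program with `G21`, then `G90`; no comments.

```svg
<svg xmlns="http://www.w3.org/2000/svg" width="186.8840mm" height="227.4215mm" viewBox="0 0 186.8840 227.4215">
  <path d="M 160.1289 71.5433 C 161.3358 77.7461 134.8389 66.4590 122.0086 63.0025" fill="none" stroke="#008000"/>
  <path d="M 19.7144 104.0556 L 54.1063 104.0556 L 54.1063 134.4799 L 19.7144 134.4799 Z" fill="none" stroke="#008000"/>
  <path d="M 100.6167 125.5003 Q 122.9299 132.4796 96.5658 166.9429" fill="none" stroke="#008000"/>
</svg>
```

G21
G90
G0 X160.1289 Y155.8782
M3 S180
G1 X153.6334 Y154.5676 F3109
G1 X137.8622 Y159.2901 F3109
G1 X122.0086 Y164.4190 F3109
M5
G0 X19.7144 Y123.3659
M3 S180
G1 X54.1063 Y123.3659 F3109
G1 X54.1063 Y92.9416 F3109
G1 X19.7144 Y92.9416 F3109
G1 X19.7144 Y123.3659 F3109
M5
G0 X100.6167 Y101.9212
M3 S180
G1 X110.0836 Y94.2146 F3109
G1 X108.7333 Y80.4004 F3109
G1 X96.5658 Y60.4786 F3109
M5
G0 X0.0000 Y0.0000

viewBox `0 0 186.8840 227.4215` with mm width/height → 1 unit = 1 mm. Flip: y_m = 227.4215 − y_svg.

**Shape 1** — `<path>` cubic bezier, stroke `#008000` → engrave (S180, F3109). Control points (SVG): P0=(160.1289,71.5433), P1=(161.3358,77.7461), P2=(134.8389,66.4590), P3=(122.0086,63.0025); sampled at t=k/3. Machine vertices: (160.1289,155.8782) → (153.6334,154.5676) → (137.8622,159.2901) → (122.0086,164.4190). Open path.

**Shape 2** — `<path>` rectangle, stroke `#008000` → engrave (S180, F3109). Machine vertices: (19.7144,123.3659) → (54.1063,123.3659) → (54.1063,92.9416) → (19.7144,92.9416) → (19.7144,123.3659). Closed: final G1 returns to the first vertex.

**Shape 3** — `<path>` quadratic bezier, stroke `#008000` → engrave (S180, F3109). Control points (SVG): P0=(100.6167,125.5003), P1=(122.9299,132.4796), P2=(96.5658,166.9429); sampled at t=k/3. Machine vertices: (100.6167,101.9212) → (110.0836,94.2146) → (108.7333,80.4004) → (96.5658,60.4786). Open path.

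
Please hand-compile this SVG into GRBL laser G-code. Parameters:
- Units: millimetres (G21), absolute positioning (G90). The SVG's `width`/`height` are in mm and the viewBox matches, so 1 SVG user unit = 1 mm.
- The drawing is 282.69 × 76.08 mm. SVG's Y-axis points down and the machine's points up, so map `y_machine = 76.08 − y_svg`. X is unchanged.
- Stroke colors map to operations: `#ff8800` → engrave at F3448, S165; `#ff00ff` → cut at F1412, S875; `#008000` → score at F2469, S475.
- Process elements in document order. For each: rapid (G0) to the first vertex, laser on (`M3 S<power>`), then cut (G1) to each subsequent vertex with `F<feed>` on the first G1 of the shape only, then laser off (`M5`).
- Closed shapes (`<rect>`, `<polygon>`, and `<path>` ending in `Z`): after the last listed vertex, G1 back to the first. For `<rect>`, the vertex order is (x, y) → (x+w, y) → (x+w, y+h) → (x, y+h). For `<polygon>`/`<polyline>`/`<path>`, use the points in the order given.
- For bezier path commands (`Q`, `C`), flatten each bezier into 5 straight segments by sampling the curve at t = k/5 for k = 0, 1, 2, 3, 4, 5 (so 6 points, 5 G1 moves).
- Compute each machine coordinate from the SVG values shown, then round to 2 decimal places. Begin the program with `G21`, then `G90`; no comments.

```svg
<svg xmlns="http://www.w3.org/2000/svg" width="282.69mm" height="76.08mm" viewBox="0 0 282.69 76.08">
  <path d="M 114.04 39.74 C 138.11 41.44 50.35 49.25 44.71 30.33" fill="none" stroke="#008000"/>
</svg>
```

G21
G90
G0 X114.04 Y36.34
M3 S475
G1 X116.61 Y34.85 F2469
G1 X101.66 Y33.47
G1 X78.48 Y33.77
G1 X56.40 Y37.34
G1 X44.71 Y45.75
M5

viewBox `0 0 282.69 76.08` with mm width/height → 1 unit = 1 mm. Flip: y_m = 76.08 − y_svg.

**Shape 1** — `<path>` cubic bezier, stroke `#008000` → score (S475, F2469). Control points (SVG): P0=(114.04,39.74), P1=(138.11,41.44), P2=(50.35,49.25), P3=(44.71,30.33); sampled at t=k/5. Machine vertices: (114.04,36.34) → (116.61,34.85) → (101.66,33.47) → (78.48,33.77) → (56.40,37.34) → (44.71,45.75). Open path.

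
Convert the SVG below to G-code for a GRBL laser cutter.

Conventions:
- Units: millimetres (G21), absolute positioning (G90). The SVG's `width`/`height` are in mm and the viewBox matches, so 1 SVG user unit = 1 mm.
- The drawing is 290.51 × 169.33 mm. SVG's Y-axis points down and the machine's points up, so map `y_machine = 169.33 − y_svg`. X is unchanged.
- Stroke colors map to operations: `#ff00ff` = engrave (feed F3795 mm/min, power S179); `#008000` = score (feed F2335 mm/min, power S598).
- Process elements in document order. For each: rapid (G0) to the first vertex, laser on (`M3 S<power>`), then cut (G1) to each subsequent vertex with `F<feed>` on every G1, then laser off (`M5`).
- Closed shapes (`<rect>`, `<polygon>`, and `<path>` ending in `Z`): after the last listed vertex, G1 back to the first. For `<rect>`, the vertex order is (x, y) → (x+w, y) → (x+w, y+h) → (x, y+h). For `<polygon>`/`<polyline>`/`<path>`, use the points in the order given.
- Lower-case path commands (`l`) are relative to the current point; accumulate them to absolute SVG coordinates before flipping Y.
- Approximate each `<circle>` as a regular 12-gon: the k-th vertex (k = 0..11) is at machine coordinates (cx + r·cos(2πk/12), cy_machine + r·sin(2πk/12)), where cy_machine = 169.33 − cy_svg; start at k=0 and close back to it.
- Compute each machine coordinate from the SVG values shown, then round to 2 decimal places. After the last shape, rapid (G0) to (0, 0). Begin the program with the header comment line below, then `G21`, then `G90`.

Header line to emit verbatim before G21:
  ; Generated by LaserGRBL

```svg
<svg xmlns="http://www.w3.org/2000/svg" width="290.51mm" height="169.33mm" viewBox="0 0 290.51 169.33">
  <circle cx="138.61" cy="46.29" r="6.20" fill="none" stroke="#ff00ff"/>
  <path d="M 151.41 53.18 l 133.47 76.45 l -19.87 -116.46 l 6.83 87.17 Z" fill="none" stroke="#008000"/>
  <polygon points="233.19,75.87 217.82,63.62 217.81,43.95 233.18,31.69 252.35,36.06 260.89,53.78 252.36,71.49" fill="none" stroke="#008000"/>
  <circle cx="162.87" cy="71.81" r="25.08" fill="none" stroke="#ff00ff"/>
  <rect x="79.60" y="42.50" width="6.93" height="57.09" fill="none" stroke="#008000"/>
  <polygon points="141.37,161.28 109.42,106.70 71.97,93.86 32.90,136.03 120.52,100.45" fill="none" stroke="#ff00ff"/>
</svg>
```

; Generated by LaserGRBL
G21
G90
G0 X144.81 Y123.04
M3 S179
G1 X143.98 Y126.14 F3795
G1 X141.71 Y128.41 F3795
G1 X138.61 Y129.24 F3795
G1 X135.51 Y128.41 F3795
G1 X133.24 Y126.14 F3795
G1 X132.41 Y123.04 F3795
G1 X133.24 Y119.94 F3795
G1 X135.51 Y117.67 F3795
G1 X138.61 Y116.84 F3795
G1 X141.71 Y117.67 F3795
G1 X143.98 Y119.94 F3795
G1 X144.81 Y123.04 F3795
M5
G0 X151.41 Y116.15
M3 S598
G1 X284.88 Y39.70 F2335
G1 X265.01 Y156.16 F2335
G1 X271.84 Y68.99 F2335
G1 X151.41 Y116.15 F2335
M5
G0 X233.19 Y93.46
M3 S598
G1 X217.82 Y105.71 F2335
G1 X217.81 Y125.38 F2335
G1 X233.18 Y137.64 F2335
G1 X252.35 Y133.27 F2335
G1 X260.89 Y115.55 F2335
G1 X252.36 Y97.84 F2335
G1 X233.19 Y93.46 F2335
M5
G0 X187.95 Y97.52
M3 S179
G1 X184.59 Y110.06 F3795
G1 X175.41 Y119.24 F3795
G1 X162.87 Y122.60 F3795
G1 X150.33 Y119.24 F3795
G1 X141.15 Y110.06 F3795
G1 X137.79 Y97.52 F3795
G1 X141.15 Y84.98 F3795
G1 X150.33 Y75.80 F3795
G1 X162.87 Y72.44 F3795
G1 X175.41 Y75.80 F3795
G1 X184.59 Y84.98 F3795
G1 X187.95 Y97.52 F3795
M5
G0 X79.60 Y126.83
M3 S598
G1 X86.53 Y126.83 F2335
G1 X86.53 Y69.74 F2335
G1 X79.60 Y69.74 F2335
G1 X79.60 Y126.83 F2335
M5
G0 X141.37 Y8.05
M3 S179
G1 X109.42 Y62.63 F3795
G1 X71.97 Y75.47 F3795
G1 X32.90 Y33.30 F3795
G1 X120.52 Y68.88 F3795
G1 X141.37 Y8.05 F3795
M5
G0 X0.00 Y0.00

1 u = 1 mm; y_m = 169.33 − y.

[1] `<circle>` circle, #ff00ff→engrave S179 F3795: (144.81,123.04) → (143.98,126.14) → (141.71,128.41) → (138.61,129.24) → (135.51,128.41) → (133.24,126.14) → (132.41,123.04) → (133.24,119.94) → (135.51,117.67) → (138.61,116.84) → (141.71,117.67) → (143.98,119.94) → (144.81,123.04) (closed)

[2] `<path>` closed polygon, #008000→score S598 F2335: (151.41,116.15) → (284.88,39.70) → (265.01,156.16) → (271.84,68.99) → (151.41,116.15) (closed)

[3] `<polygon>` regular polygon, #008000→score S598 F2335: (233.19,93.46) → (217.82,105.71) → (217.81,125.38) → (233.18,137.64) → (252.35,133.27) → (260.89,115.55) → (252.36,97.84) → (233.19,93.46) (closed)

[4] `<circle>` circle, #ff00ff→engrave S179 F3795: (187.95,97.52) → (184.59,110.06) → (175.41,119.24) → (162.87,122.60) → (150.33,119.24) → (141.15,110.06) → (137.79,97.52) → (141.15,84.98) → (150.33,75.80) → (162.87,72.44) → (175.41,75.80) → (184.59,84.98) → (187.95,97.52) (closed)

[5] `<rect>` rectangle, #008000→score S598 F2335: (79.60,126.83) → (86.53,126.83) → (86.53,69.74) → (79.60,69.74) → (79.60,126.83) (closed)

[6] `<polygon>` closed polygon, #ff00ff→engrave S179 F3795: (141.37,8.05) → (109.42,62.63) → (71.97,75.47) → (32.90,33.30) → (120.52,68.88) → (141.37,8.05) (closed)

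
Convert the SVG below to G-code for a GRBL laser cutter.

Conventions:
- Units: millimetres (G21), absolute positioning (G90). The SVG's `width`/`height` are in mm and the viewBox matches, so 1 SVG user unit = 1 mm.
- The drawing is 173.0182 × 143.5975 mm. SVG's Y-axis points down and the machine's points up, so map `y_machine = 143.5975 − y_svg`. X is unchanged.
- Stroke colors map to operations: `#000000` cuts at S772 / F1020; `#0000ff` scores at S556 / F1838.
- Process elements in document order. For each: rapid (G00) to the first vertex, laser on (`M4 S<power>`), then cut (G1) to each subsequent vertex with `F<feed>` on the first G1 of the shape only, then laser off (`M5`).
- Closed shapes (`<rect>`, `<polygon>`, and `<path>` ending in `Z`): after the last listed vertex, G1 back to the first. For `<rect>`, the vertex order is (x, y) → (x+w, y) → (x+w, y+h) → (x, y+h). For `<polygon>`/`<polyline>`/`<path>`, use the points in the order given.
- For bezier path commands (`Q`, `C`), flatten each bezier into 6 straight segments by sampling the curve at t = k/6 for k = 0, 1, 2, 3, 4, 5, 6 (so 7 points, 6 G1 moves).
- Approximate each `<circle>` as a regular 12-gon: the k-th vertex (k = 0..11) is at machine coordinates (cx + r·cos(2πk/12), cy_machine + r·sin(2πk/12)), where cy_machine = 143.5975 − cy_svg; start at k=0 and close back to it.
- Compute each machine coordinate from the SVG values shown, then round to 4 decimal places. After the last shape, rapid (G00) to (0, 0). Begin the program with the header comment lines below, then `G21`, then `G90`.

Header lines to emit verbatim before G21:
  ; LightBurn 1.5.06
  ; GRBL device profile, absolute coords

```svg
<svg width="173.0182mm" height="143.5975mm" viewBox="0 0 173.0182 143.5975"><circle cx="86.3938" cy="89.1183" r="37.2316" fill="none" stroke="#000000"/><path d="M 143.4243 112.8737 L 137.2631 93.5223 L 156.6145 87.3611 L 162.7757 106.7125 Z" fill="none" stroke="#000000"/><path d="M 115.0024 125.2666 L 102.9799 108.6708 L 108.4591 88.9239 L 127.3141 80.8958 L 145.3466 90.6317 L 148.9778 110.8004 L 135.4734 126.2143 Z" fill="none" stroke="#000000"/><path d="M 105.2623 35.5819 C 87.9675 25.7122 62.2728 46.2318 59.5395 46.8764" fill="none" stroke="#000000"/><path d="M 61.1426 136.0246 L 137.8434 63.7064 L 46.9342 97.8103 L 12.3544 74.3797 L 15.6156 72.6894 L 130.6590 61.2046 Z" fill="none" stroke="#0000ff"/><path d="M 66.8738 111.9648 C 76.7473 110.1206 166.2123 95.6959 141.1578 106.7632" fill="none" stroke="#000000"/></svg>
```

; LightBurn 1.5.06
; GRBL device profile, absolute coords
G21
G90
G00 X123.6254 Y54.4792
M4 S772
G1 X118.6373 Y73.0950 F1020
G1 X105.0096 Y86.7227
G1 X86.3938 Y91.7108
G1 X67.7780 Y86.7227
G1 X54.1503 Y73.0950
G1 X49.1622 Y54.4792
G1 X54.1503 Y35.8634
G1 X67.7780 Y22.2357
G1 X86.3938 Y17.2476
G1 X105.0096 Y22.2357
G1 X118.6373 Y35.8634
G1 X123.6254 Y54.4792
M5
G00 X143.4243 Y30.7238
M4 S772
G1 X137.2631 Y50.0752 F1020
G1 X156.6145 Y56.2364
G1 X162.7757 Y36.8850
G1 X143.4243 Y30.7238
M5
G00 X115.0024 Y18.3309
M4 S772
G1 X102.9799 Y34.9267 F1020
G1 X108.4591 Y54.6736
G1 X127.3141 Y62.7017
G1 X145.3466 Y52.9658
G1 X148.9778 Y32.7971
G1 X135.4734 Y17.3832
G1 X115.0024 Y18.3309
M5
G00 X105.2623 Y108.0156
M4 S772
G1 X96.0601 Y110.6507 F1020
G1 X86.3291 Y109.6172
G1 X76.9403 Y106.3112
G1 X68.7651 Y102.1291
G1 X62.6744 Y98.4669
G1 X59.5395 Y96.7211
M5
G00 X61.1426 Y7.5729
M4 S556
G1 X137.8434 Y79.8911 F1838
G1 X46.9342 Y45.7872
G1 X12.3544 Y69.2178
G1 X15.6156 Y70.9081
G1 X130.6590 Y82.3929
G1 X61.1426 Y7.5729
M5
G00 X66.8738 Y31.6327
M4 S772
G1 X77.5445 Y33.4269 F1020
G1 X96.0885 Y36.2603
G1 X117.1138 Y39.0753
G1 X135.2284 Y40.8144
G1 X145.0404 Y40.4199
G1 X141.1578 Y36.8343
M5
G00 X0.0000 Y0.0000

Since the viewBox matches the mm dimensions, user units are millimetres directly. The only transform is the Y-flip y_m = 143.5975 − y_svg.

Shape 1 is a circle drawn with `<circle>`. Its stroke #000000 means cut at S772, F1020. After flipping Y the toolpath is (123.6254,54.4792) → (118.6373,73.0950) → (105.0096,86.7227) → (86.3938,91.7108) → (67.7780,86.7227) → (54.1503,73.0950) → (49.1622,54.4792) → (54.1503,35.8634) → (67.7780,22.2357) → (86.3938,17.2476) → (105.0096,22.2357) → (118.6373,35.8634) → (123.6254,54.4792), returning to the start.

Shape 2 is a regular polygon drawn with `<path>`. Its stroke #000000 means cut at S772, F1020. After flipping Y the toolpath is (143.4243,30.7238) → (137.2631,50.0752) → (156.6145,56.2364) → (162.7757,36.8850) → (143.4243,30.7238), returning to the start.

Shape 3 is a regular polygon drawn with `<path>`. Its stroke #000000 means cut at S772, F1020. After flipping Y the toolpath is (115.0024,18.3309) → (102.9799,34.9267) → (108.4591,54.6736) → (127.3141,62.7017) → (145.3466,52.9658) → (148.9778,32.7971) → (135.4734,17.3832) → (115.0024,18.3309), returning to the start.

Shape 4 is a cubic bezier drawn with `<path>`. Its stroke #000000 means cut at S772, F1020. After flipping Y the toolpath is (105.2623,108.0156) → (96.0601,110.6507) → (86.3291,109.6172) → (76.9403,106.3112) → (68.7651,102.1291) → (62.6744,98.4669) → (59.5395,96.7211).

Shape 5 is a closed polygon drawn with `<path>`. Its stroke #0000ff means score at S556, F1838. After flipping Y the toolpath is (61.1426,7.5729) → (137.8434,79.8911) → (46.9342,45.7872) → (12.3544,69.2178) → (15.6156,70.9081) → (130.6590,82.3929) → (61.1426,7.5729), returning to the start.

Shape 6 is a cubic bezier drawn with `<path>`. Its stroke #000000 means cut at S772, F1020. After flipping Y the toolpath is (66.8738,31.6327) → (77.5445,33.4269) → (96.0885,36.2603) → (117.1138,39.0753) → (135.2284,40.8144) → (145.0404,40.4199) → (141.1578,36.8343).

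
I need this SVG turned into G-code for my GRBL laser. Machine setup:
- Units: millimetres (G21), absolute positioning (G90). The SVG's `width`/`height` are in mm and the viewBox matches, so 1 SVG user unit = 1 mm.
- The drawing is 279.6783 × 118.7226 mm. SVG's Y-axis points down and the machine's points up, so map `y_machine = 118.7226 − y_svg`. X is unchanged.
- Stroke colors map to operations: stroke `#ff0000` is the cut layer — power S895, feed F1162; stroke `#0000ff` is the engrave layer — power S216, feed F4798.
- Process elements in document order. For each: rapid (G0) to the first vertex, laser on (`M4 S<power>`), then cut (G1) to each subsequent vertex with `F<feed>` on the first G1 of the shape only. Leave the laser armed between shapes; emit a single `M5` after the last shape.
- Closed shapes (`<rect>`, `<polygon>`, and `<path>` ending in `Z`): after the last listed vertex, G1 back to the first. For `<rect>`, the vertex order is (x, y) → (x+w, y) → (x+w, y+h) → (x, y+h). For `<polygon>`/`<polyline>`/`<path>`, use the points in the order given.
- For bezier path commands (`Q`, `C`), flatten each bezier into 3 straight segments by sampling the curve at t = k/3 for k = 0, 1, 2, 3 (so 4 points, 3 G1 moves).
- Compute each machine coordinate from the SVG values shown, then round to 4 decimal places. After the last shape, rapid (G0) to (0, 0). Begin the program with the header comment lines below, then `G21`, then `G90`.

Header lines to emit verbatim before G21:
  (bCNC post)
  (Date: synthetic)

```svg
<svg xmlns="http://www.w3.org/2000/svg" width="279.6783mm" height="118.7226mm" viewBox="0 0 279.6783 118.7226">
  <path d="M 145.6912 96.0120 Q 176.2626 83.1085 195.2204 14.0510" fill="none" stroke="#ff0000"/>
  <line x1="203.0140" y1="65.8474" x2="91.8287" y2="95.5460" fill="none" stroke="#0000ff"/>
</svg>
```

Since the viewBox matches the mm dimensions, user units are millimetres directly. The only transform is the Y-flip y_m = 118.7226 − y_svg.

Shape 1 is a quadratic bezier drawn with `<path>`. Its stroke #ff0000 means cut at S895, F1162. After flipping Y the toolpath is (145.6912,22.7106) → (164.7817,37.5523) → (181.2915,64.8726) → (195.2204,104.6716).

Shape 2 is a line segment drawn with `<line>`. Its stroke #0000ff means engrave at S216, F4798. After flipping Y the toolpath is (203.0140,52.8752) → (91.8287,23.1766).

(bCNC post)
(Date: synthetic)
G21
G90
G0 X145.6912 Y22.7106
M4 S895
G1 X164.7817 Y37.5523 F1162
G1 X181.2915 Y64.8726
G1 X195.2204 Y104.6716
G0 X203.0140 Y52.8752
M4 S216
G1 X91.8287 Y23.1766 F4798
M5
G0 X0.0000 Y0.0000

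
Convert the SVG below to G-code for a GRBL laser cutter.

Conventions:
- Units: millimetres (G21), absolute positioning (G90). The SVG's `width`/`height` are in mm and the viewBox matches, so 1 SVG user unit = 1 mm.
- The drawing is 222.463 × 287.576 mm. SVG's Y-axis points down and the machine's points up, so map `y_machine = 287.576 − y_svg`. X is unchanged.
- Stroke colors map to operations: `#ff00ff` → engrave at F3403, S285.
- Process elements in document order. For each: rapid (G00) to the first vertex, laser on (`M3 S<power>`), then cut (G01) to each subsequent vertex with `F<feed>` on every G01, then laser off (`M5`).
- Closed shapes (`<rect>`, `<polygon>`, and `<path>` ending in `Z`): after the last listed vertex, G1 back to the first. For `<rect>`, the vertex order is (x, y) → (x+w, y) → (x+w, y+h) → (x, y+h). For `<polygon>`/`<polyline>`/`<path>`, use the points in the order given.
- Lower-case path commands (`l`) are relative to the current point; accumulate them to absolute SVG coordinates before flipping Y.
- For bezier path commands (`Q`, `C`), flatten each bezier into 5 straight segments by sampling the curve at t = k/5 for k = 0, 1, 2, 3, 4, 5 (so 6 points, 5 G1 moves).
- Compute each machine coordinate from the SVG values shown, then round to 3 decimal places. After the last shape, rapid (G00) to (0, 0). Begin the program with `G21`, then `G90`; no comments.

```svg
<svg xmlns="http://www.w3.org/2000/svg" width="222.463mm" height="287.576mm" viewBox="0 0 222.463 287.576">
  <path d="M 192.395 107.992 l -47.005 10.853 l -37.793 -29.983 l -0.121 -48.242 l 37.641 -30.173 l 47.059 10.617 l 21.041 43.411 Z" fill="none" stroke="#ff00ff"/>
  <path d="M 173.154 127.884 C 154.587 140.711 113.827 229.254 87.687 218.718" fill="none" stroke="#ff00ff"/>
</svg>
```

1 u = 1 mm; y_m = 287.576 − y.

[1] `<path>` regular polygon, #ff00ff→engrave S285 F3403: (192.395,179.584) → (145.390,168.731) → (107.597,198.714) → (107.476,246.956) → (145.117,277.129) → (192.176,266.512) → (213.217,223.101) → (192.395,179.584) (closed)

[2] `<path>` cubic bezier, #ff00ff→engrave S285 F3403: (173.154,159.692) → (159.645,144.308) → (142.577,119.143) → (123.717,92.586) → (104.831,73.028) → (87.687,68.858)

G21
G90
G00 X192.395 Y179.584
M3 S285
G01 X145.390 Y168.731 F3403
G01 X107.597 Y198.714 F3403
G01 X107.476 Y246.956 F3403
G01 X145.117 Y277.129 F3403
G01 X192.176 Y266.512 F3403
G01 X213.217 Y223.101 F3403
G01 X192.395 Y179.584 F3403
M5
G00 X173.154 Y159.692
M3 S285
G01 X159.645 Y144.308 F3403
G01 X142.577 Y119.143 F3403
G01 X123.717 Y92.586 F3403
G01 X104.831 Y73.028 F3403
G01 X87.687 Y68.858 F3403
M5
G00 X0.000 Y0.000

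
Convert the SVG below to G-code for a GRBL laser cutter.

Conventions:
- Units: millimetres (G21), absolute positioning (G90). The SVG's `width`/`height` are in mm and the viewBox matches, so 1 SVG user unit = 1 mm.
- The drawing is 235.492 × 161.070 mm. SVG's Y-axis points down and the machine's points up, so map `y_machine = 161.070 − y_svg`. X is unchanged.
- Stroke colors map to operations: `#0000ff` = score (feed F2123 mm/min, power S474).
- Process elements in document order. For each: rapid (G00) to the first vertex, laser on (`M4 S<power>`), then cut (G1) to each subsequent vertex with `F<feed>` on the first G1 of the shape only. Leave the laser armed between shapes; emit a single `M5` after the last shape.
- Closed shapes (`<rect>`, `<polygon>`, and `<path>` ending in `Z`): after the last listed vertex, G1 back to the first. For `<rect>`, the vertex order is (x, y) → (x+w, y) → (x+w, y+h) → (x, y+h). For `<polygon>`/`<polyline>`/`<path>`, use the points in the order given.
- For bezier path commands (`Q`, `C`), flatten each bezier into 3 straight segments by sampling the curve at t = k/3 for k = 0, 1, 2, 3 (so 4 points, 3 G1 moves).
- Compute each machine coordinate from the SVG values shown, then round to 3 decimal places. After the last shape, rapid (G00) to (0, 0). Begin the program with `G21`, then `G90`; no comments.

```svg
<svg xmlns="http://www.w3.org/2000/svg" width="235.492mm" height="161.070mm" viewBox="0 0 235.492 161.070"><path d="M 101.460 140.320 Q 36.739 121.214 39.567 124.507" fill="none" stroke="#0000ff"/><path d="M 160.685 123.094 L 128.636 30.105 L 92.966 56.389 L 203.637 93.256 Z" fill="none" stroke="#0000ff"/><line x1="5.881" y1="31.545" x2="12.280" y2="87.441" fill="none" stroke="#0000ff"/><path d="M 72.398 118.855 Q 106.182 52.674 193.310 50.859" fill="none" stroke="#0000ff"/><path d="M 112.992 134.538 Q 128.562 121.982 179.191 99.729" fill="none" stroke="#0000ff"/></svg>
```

1 u = 1 mm; y_m = 161.070 − y.

[1] `<path>` quadratic bezier, #0000ff→score S474 F2123: (101.460,20.750) → (65.818,30.999) → (45.187,36.270) → (39.567,36.563)

[2] `<path>` closed polygon, #0000ff→score S474 F2123: (160.685,37.976) → (128.636,130.965) → (92.966,104.681) → (203.637,67.814) → (160.685,37.976) (closed)

[3] `<line>` line segment, #0000ff→score S474 F2123: (5.881,129.525) → (12.280,73.629)

[4] `<path>` quadratic bezier, #0000ff→score S474 F2123: (72.398,42.215) → (100.848,79.184) → (141.152,101.849) → (193.310,110.211)

[5] `<path>` quadratic bezier, #0000ff→score S474 F2123: (112.992,26.532) → (127.267,35.980) → (149.334,47.583) → (179.191,61.341)

G21
G90
G00 X101.460 Y20.750
M4 S474
G1 X65.818 Y30.999 F2123
G1 X45.187 Y36.270
G1 X39.567 Y36.563
G00 X160.685 Y37.976
M4 S474
G1 X128.636 Y130.965 F2123
G1 X92.966 Y104.681
G1 X203.637 Y67.814
G1 X160.685 Y37.976
G00 X5.881 Y129.525
M4 S474
G1 X12.280 Y73.629 F2123
G00 X72.398 Y42.215
M4 S474
G1 X100.848 Y79.184 F2123
G1 X141.152 Y101.849
G1 X193.310 Y110.211
G00 X112.992 Y26.532
M4 S474
G1 X127.267 Y35.980 F2123
G1 X149.334 Y47.583
G1 X179.191 Y61.341
M5
G00 X0.000 Y0.000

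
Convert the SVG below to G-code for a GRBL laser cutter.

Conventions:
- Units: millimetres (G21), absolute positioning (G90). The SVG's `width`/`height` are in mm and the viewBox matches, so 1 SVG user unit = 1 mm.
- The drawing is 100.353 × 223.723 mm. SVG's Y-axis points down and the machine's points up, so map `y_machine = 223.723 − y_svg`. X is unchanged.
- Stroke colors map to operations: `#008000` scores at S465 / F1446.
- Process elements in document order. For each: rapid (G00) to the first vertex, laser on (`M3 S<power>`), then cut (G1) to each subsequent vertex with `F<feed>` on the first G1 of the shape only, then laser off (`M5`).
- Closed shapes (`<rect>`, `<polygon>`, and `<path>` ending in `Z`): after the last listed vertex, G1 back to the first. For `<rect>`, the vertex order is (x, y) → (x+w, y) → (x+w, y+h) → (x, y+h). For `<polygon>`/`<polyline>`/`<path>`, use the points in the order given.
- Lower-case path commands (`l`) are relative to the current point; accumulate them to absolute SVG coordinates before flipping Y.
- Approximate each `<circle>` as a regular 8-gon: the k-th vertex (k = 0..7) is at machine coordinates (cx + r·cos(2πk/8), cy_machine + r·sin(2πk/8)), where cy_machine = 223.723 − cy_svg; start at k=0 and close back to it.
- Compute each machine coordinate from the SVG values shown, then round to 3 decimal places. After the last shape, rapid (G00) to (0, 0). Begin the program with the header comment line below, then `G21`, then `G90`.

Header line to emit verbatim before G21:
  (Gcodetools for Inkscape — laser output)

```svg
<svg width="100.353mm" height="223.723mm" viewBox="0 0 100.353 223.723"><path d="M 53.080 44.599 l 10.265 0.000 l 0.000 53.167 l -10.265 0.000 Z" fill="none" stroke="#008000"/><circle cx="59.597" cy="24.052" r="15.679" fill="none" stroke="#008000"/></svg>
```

(Gcodetools for Inkscape — laser output)
G21
G90
G00 X53.080 Y179.124
M3 S465
G1 X63.345 Y179.124 F1446
G1 X63.345 Y125.957
G1 X53.080 Y125.957
G1 X53.080 Y179.124
M5
G00 X75.276 Y199.671
M3 S465
G1 X70.684 Y210.758 F1446
G1 X59.597 Y215.350
G1 X48.510 Y210.758
G1 X43.918 Y199.671
G1 X48.510 Y188.584
G1 X59.597 Y183.992
G1 X70.684 Y188.584
G1 X75.276 Y199.671
M5
G00 X0.000 Y0.000

viewBox `0 0 100.353 223.723` with mm width/height → 1 unit = 1 mm. Flip: y_m = 223.723 − y_svg.

**Shape 1** — `<path>` rectangle, stroke `#008000` → score (S465, F1446). Machine vertices: (53.080,179.124) → (63.345,179.124) → (63.345,125.957) → (53.080,125.957) → (53.080,179.124). Closed: final G1 returns to the first vertex.

**Shape 2** — `<circle>` circle, stroke `#008000` → score (S465, F1446). Machine vertices: (75.276,199.671) → (70.684,210.758) → (59.597,215.350) → (48.510,210.758) → (43.918,199.671) → (48.510,188.584) → (59.597,183.992) → (70.684,188.584) → (75.276,199.671). Closed: final G1 returns to the first vertex.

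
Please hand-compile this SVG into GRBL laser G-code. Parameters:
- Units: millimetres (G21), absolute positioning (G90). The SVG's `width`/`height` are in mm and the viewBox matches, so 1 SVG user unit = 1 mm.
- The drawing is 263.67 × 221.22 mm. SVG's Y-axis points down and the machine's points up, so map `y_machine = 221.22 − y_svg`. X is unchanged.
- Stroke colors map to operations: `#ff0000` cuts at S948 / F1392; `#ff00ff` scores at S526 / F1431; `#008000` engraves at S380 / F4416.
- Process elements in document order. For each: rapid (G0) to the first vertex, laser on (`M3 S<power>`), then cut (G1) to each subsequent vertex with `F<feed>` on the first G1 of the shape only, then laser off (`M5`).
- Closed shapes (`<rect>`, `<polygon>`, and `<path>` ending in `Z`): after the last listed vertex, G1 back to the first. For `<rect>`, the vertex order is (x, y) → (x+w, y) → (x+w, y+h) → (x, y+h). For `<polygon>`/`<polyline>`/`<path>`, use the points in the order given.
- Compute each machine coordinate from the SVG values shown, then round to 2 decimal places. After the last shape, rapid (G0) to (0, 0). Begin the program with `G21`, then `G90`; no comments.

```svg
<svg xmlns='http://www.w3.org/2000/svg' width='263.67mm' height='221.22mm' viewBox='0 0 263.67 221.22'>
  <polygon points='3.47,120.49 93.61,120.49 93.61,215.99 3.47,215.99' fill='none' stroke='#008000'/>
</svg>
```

Since the viewBox matches the mm dimensions, user units are millimetres directly. The only transform is the Y-flip y_m = 221.22 − y_svg.

Shape 1 is a rectangle drawn with `<polygon>`. Its stroke #008000 means engrave at S380, F4416. After flipping Y the toolpath is (3.47,100.73) → (93.61,100.73) → (93.61,5.23) → (3.47,5.23) → (3.47,100.73), returning to the start.

G21
G90
G0 X3.47 Y100.73
M3 S380
G1 X93.61 Y100.73 F4416
G1 X93.61 Y5.23
G1 X3.47 Y5.23
G1 X3.47 Y100.73
M5
G0 X0.00 Y0.00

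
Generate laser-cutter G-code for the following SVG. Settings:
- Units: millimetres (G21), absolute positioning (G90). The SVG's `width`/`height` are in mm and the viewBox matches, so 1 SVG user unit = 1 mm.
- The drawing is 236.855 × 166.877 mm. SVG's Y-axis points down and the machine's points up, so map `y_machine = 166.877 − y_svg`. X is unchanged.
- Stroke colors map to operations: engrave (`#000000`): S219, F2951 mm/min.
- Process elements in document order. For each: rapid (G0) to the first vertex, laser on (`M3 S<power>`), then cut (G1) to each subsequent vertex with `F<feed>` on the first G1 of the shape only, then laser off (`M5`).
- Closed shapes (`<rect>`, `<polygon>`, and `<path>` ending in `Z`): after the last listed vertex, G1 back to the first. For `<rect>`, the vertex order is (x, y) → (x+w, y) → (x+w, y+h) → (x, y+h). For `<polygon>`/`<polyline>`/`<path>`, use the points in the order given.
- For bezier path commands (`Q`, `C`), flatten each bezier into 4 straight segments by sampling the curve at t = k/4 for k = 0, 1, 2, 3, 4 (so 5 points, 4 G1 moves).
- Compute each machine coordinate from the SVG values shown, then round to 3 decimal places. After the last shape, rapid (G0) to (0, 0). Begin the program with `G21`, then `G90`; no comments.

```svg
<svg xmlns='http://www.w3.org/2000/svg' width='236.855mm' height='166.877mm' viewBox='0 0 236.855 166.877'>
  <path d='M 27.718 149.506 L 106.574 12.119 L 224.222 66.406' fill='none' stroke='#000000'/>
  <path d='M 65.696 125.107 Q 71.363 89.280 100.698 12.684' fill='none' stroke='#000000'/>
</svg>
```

G21
G90
G0 X27.718 Y17.371
M3 S219
G1 X106.574 Y154.758 F2951
G1 X224.222 Y100.471
M5
G0 X65.696 Y41.770
M3 S219
G1 X70.009 Y62.232 F2951
G1 X77.280 Y87.789
G1 X87.510 Y118.443
G1 X100.698 Y154.193
M5
G0 X0.000 Y0.000

1 u = 1 mm; y_m = 166.877 − y.

[1] `<path>` open polyline, #000000→engrave S219 F2951: (27.718,17.371) → (106.574,154.758) → (224.222,100.471)

[2] `<path>` quadratic bezier, #000000→engrave S219 F2951: (65.696,41.770) → (70.009,62.232) → (77.280,87.789) → (87.510,118.443) → (100.698,154.193)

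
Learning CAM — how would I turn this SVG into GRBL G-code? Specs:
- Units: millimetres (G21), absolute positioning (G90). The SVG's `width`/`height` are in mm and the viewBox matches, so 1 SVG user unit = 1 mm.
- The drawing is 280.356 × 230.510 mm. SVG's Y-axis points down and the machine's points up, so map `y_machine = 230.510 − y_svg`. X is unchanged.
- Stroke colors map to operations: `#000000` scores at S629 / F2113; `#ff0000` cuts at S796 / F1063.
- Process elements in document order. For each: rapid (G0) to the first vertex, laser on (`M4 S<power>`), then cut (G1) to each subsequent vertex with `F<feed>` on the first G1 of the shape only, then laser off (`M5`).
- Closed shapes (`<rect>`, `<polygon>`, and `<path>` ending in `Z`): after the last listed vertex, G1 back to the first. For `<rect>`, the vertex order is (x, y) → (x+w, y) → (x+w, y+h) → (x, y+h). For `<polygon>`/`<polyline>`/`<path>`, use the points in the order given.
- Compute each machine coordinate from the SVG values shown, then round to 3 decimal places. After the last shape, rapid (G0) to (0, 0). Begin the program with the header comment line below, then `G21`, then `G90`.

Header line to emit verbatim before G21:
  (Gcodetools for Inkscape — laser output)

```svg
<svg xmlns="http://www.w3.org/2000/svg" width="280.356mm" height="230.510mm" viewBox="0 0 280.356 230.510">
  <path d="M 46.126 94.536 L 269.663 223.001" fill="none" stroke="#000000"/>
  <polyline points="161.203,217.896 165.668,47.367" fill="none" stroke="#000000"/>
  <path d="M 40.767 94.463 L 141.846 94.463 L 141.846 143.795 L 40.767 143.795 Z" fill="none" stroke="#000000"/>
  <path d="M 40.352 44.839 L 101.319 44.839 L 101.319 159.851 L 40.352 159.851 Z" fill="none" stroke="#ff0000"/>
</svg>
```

(Gcodetools for Inkscape — laser output)
G21
G90
G0 X46.126 Y135.974
M4 S629
G1 X269.663 Y7.509 F2113
M5
G0 X161.203 Y12.614
M4 S629
G1 X165.668 Y183.143 F2113
M5
G0 X40.767 Y136.047
M4 S629
G1 X141.846 Y136.047 F2113
G1 X141.846 Y86.715
G1 X40.767 Y86.715
G1 X40.767 Y136.047
M5
G0 X40.352 Y185.671
M4 S796
G1 X101.319 Y185.671 F1063
G1 X101.319 Y70.659
G1 X40.352 Y70.659
G1 X40.352 Y185.671
M5
G0 X0.000 Y0.000

Since the viewBox matches the mm dimensions, user units are millimetres directly. The only transform is the Y-flip y_m = 230.510 − y_svg.

Shape 1 is a line segment drawn with `<path>`. Its stroke #000000 means score at S629, F2113. After flipping Y the toolpath is (46.126,135.974) → (269.663,7.509).

Shape 2 is a line segment drawn with `<polyline>`. Its stroke #000000 means score at S629, F2113. After flipping Y the toolpath is (161.203,12.614) → (165.668,183.143).

Shape 3 is a rectangle drawn with `<path>`. Its stroke #000000 means score at S629, F2113. After flipping Y the toolpath is (40.767,136.047) → (141.846,136.047) → (141.846,86.715) → (40.767,86.715) → (40.767,136.047), returning to the start.

Shape 4 is a rectangle drawn with `<path>`. Its stroke #ff0000 means cut at S796, F1063. After flipping Y the toolpath is (40.352,185.671) → (101.319,185.671) → (101.319,70.659) → (40.352,70.659) → (40.352,185.671), returning to the start.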